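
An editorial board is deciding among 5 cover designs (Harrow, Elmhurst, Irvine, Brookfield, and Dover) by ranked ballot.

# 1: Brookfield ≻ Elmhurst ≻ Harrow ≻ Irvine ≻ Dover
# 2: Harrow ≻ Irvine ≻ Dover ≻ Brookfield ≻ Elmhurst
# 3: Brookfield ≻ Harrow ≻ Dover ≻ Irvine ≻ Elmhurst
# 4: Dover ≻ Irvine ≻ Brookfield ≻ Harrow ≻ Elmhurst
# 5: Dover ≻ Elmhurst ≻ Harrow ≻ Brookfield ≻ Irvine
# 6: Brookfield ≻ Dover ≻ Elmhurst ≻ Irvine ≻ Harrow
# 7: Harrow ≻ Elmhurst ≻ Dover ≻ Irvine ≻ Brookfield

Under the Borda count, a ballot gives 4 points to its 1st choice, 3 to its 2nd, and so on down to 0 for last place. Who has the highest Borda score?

Borda scores:
  Harrow: 2 + 4 + 3 + 1 + 2 + 0 + 4 = 16
  Elmhurst: 3 + 0 + 0 + 0 + 3 + 2 + 3 = 11
  Irvine: 1 + 3 + 1 + 3 + 0 + 1 + 1 = 10
  Brookfield: 4 + 1 + 4 + 2 + 1 + 4 + 0 = 16
  Dover: 0 + 2 + 2 + 4 + 4 + 3 + 2 = 17
Dover has the highest total.

Dover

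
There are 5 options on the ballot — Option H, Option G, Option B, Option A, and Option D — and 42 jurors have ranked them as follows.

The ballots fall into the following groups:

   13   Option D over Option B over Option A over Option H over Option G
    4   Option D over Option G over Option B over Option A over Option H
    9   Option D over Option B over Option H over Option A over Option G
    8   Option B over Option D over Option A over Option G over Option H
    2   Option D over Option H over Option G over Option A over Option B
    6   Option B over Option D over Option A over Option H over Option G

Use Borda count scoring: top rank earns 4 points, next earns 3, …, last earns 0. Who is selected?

Borda scores:
  Option H: 13·1 + 4·0 + 9·2 + 8·0 + 2·3 + 6·1 = 43
  Option G: 13·0 + 4·3 + 9·0 + 8·1 + 2·2 + 6·0 = 24
  Option B: 13·3 + 4·2 + 9·3 + 8·4 + 2·0 + 6·4 = 130
  Option A: 13·2 + 4·1 + 9·1 + 8·2 + 2·1 + 6·2 = 69
  Option D: 13·4 + 4·4 + 9·4 + 8·3 + 2·4 + 6·3 = 154
Option D has the highest total.

Option D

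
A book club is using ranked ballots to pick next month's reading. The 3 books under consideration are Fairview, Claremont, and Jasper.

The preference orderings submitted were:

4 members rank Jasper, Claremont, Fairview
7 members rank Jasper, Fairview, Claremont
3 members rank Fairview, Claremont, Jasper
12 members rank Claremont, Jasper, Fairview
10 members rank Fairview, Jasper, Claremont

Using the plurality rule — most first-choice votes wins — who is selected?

First-place vote totals:
  Fairview: 13
  Claremont: 12
  Jasper: 11
Fairview has the most first-place votes.

Fairview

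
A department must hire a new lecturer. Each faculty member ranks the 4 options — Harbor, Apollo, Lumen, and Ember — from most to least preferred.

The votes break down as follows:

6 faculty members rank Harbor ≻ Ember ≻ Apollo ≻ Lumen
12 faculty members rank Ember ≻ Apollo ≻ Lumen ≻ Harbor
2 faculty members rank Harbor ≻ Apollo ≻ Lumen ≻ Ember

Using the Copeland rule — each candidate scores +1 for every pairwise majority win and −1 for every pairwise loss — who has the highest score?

Ember

Pairwise results:
  Harbor vs Apollo: Apollo wins 12–8.
  Harbor vs Lumen: Lumen wins 12–8.
  Harbor vs Ember: Ember wins 12–8.
  Apollo vs Lumen: Apollo wins 20–0.
  Apollo vs Ember: Ember wins 18–2.
  Lumen vs Ember: Ember wins 18–2.
Copeland scores (wins − losses):
  Harbor: 0 − 3 = -3
  Apollo: 2 − 1 = 1
  Lumen: 1 − 2 = -1
  Ember: 3 − 0 = 3
Ember has the best Copeland score.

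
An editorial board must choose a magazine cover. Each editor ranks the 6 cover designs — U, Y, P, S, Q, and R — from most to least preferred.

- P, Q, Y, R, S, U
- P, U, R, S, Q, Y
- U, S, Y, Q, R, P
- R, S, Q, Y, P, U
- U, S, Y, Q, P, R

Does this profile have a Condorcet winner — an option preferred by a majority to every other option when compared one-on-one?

Head-to-head results (5 voters total):
U vs Y: U wins 3–2.
U vs P: P wins 3–2.
U vs S: U wins 3–2.
U vs Q: U wins 3–2.
U vs R: U wins 3–2.
Y vs P: Y wins 3–2.
Y vs S: S wins 4–1.
Y vs Q: Q wins 3–2.
Y vs R: Y wins 3–2.
P vs S: S wins 3–2.
P vs Q: Q wins 3–2.
P vs R: P wins 3–2.
S vs Q: S wins 4–1.
S vs R: R wins 3–2.
Q vs R: Q wins 3–2.
No candidate beats all others: U beats Y beats P beats U, a majority cycle.

No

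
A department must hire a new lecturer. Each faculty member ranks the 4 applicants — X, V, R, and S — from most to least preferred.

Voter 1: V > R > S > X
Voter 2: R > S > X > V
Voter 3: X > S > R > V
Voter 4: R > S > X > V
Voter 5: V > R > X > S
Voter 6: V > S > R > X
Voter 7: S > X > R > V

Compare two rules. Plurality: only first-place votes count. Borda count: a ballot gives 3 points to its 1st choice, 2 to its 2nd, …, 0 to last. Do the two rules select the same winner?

Plurality first-place counts: X 1, V 3, R 2, S 1 → V.
Borda totals: X 8, V 9, R 13, S 12 → R.
The two rules disagree: plurality picks V, Borda picks R.

No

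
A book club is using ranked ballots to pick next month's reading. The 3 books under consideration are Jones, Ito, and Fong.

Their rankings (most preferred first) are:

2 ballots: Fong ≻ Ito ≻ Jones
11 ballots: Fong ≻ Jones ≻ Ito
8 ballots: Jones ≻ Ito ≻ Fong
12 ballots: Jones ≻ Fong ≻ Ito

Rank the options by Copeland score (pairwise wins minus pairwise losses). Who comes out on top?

Pairwise results:
  Jones vs Ito: Jones wins 31–2.
  Jones vs Fong: Jones wins 20–13.
  Ito vs Fong: Fong wins 25–8.
Copeland scores (wins − losses):
  Jones: 2 − 0 = 2
  Ito: 0 − 2 = -2
  Fong: 1 − 1 = 0
Jones has the best Copeland score.

Jones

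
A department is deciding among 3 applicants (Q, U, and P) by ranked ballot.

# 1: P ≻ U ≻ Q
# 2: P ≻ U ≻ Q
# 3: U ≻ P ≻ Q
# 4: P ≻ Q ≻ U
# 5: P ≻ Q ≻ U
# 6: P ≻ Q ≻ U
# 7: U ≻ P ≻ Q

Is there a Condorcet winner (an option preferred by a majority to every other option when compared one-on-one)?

Yes

Head-to-head results (7 voters total):
Q vs U: U wins 4–3.
Q vs P: P wins 7–0.
U vs P: P wins 5–2.
P beats each rival — Q (7–0), U (5–2) — so P is the Condorcet winner.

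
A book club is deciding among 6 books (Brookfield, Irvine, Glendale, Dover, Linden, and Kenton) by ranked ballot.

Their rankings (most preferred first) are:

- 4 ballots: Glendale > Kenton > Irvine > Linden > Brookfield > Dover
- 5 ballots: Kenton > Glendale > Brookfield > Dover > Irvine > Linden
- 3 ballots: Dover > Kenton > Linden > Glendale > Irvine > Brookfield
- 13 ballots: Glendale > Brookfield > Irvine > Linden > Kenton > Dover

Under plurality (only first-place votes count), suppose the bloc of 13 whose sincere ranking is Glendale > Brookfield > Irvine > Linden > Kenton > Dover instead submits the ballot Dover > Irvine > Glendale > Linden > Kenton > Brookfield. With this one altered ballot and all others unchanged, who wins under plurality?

Dover

First-place totals with the altered ballot: Brookfield 0, Irvine 0, Glendale 4, Dover 16, Linden 0, Kenton 5.
The switch changes the winner from Glendale to Dover.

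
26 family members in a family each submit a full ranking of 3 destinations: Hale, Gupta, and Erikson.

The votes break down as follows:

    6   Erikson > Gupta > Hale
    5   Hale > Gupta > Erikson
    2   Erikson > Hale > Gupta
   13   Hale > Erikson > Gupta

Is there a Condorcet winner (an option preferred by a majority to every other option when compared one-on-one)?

Yes

Head-to-head results (26 voters total):
Hale vs Gupta: Hale wins 20–6.
Hale vs Erikson: Hale wins 18–8.
Gupta vs Erikson: Erikson wins 21–5.
Hale beats each rival — Gupta (20–6), Erikson (18–8) — so Hale is the Condorcet winner.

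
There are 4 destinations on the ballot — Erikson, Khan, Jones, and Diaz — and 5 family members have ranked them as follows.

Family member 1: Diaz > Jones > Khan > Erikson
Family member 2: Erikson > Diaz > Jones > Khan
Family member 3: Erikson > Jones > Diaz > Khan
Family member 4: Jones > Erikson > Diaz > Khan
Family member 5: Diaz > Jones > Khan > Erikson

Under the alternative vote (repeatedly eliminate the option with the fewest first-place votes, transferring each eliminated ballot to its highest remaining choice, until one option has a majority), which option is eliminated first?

Round 1: Erikson 2, Diaz 2, Jones 1, Khan 0. Khan has the fewest and is eliminated.
Round 2: Erikson 2, Diaz 2, Jones 1. Jones has the fewest and is eliminated.
Round 3: Erikson 3, Diaz 2. Erikson has a majority.

Khan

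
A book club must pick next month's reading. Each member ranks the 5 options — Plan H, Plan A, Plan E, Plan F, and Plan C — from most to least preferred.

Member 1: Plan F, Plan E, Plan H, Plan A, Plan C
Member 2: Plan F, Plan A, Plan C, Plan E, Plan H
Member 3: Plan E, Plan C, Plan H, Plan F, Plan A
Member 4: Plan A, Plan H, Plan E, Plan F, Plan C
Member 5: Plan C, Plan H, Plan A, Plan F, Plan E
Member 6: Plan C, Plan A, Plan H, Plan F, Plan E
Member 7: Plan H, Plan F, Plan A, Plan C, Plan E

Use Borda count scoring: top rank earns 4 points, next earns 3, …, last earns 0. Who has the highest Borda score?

Plan H

Borda scores:
  Plan H: 2 + 0 + 2 + 3 + 3 + 2 + 4 = 16
  Plan A: 1 + 3 + 0 + 4 + 2 + 3 + 2 = 15
  Plan E: 3 + 1 + 4 + 2 + 0 + 0 + 0 = 10
  Plan F: 4 + 4 + 1 + 1 + 1 + 1 + 3 = 15
  Plan C: 0 + 2 + 3 + 0 + 4 + 4 + 1 = 14
Plan H has the highest total.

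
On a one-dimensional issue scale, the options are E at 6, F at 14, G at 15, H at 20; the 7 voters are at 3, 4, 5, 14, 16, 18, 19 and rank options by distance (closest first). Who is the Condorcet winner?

With single-peaked preferences on a line, the Condorcet winner is the candidate closest to the median voter.
The median voter (position 14) is closest to F at 14.
Check: F vs G — voters closer to F: 4 of 7.

F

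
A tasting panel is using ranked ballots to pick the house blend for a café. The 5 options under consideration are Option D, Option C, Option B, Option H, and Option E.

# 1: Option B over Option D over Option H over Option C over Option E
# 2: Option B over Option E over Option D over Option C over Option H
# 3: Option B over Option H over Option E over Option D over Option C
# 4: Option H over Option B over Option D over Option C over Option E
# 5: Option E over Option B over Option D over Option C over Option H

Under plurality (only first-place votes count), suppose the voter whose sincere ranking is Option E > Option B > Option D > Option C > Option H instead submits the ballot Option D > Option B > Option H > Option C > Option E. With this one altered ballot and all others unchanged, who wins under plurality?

First-place totals with the altered ballot: Option D 1, Option C 0, Option B 3, Option H 1, Option E 0.
The winner is unchanged: still Option B.

Option B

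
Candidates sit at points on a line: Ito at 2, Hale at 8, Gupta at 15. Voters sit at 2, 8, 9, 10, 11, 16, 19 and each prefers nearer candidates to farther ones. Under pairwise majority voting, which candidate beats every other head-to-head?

With single-peaked preferences on a line, the Condorcet winner is the candidate closest to the median voter.
The median voter (position 10) is closest to Hale at 8.
Check: Hale vs Gupta — voters closer to Hale: 5 of 7.

Hale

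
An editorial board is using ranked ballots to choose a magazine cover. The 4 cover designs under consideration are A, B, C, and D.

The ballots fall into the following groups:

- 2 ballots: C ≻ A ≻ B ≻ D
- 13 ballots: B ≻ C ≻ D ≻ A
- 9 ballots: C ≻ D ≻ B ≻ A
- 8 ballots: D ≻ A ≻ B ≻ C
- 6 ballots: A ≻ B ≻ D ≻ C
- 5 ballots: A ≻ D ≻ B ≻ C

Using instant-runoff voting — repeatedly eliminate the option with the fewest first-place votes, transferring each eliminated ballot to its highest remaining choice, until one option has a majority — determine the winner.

Round 1: B 13, A 11, C 11, D 8. D has the fewest and is eliminated.
Round 2: A 19, B 13, C 11. C has the fewest and is eliminated.
Round 3: B 22, A 21. B has a majority.

B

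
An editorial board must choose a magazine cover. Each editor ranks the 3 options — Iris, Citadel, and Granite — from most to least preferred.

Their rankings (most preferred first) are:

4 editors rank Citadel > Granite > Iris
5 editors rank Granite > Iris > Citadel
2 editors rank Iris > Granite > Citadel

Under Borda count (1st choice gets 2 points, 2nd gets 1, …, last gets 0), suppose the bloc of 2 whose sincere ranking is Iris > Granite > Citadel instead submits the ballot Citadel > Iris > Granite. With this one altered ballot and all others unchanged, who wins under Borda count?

Granite

Borda totals with the altered ballot: Iris 7, Citadel 12, Granite 14.
The winner is unchanged: still Granite.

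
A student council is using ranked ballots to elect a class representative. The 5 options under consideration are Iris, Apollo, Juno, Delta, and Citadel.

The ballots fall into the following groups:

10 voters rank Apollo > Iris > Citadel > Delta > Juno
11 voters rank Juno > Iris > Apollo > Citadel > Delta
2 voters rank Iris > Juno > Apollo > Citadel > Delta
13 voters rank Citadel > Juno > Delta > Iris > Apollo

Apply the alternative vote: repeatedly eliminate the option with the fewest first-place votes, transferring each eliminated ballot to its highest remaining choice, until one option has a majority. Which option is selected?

Round 1: Citadel 13, Juno 11, Apollo 10, Iris 2, Delta 0. Delta has the fewest and is eliminated.
Round 2: Citadel 13, Juno 11, Apollo 10, Iris 2. Iris has the fewest and is eliminated.
Round 3: Juno 13, Citadel 13, Apollo 10. Apollo has the fewest and is eliminated.
Round 4: Citadel 23, Juno 13. Citadel has a majority.

Citadel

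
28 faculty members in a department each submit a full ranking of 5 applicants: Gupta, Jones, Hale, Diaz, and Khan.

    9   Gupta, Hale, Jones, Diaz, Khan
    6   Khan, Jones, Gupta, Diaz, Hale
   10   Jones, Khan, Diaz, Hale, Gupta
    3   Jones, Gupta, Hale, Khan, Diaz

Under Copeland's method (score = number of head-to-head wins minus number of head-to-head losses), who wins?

Jones

Pairwise results:
  Gupta vs Jones: Jones wins 19–9.
  Gupta vs Hale: Gupta wins 18–10.
  Gupta vs Diaz: Gupta wins 18–10.
  Gupta vs Khan: Khan wins 16–12.
  Jones vs Hale: Jones wins 19–9.
  Jones vs Diaz: Jones wins 28–0.
  Jones vs Khan: Jones wins 22–6.
  Hale vs Diaz: Diaz wins 16–12.
  Hale vs Khan: Khan wins 16–12.
  Diaz vs Khan: Khan wins 19–9.
Copeland scores (wins − losses):
  Gupta: 2 − 2 = 0
  Jones: 4 − 0 = 4
  Hale: 0 − 4 = -4
  Diaz: 1 − 3 = -2
  Khan: 3 − 1 = 2
Jones has the best Copeland score.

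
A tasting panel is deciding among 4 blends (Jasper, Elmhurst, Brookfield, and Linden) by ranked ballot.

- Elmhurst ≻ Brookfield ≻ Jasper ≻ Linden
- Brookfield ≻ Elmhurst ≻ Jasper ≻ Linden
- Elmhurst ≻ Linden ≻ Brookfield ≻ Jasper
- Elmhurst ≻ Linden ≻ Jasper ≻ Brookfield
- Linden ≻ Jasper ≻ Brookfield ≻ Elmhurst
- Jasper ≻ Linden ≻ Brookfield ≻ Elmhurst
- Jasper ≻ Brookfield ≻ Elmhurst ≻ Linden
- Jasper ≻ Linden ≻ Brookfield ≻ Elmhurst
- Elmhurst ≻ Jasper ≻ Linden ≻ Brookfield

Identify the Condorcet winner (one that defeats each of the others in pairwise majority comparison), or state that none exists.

There is no Condorcet winner

Head-to-head results (9 voters total):
Jasper vs Elmhurst: Elmhurst wins 5–4.
Jasper vs Brookfield: Jasper wins 6–3.
Jasper vs Linden: Jasper wins 6–3.
Elmhurst vs Brookfield: Brookfield wins 5–4.
Elmhurst vs Linden: Elmhurst wins 6–3.
Brookfield vs Linden: Linden wins 6–3.
No candidate beats all others: Jasper beats Brookfield beats Elmhurst beats Jasper, a majority cycle.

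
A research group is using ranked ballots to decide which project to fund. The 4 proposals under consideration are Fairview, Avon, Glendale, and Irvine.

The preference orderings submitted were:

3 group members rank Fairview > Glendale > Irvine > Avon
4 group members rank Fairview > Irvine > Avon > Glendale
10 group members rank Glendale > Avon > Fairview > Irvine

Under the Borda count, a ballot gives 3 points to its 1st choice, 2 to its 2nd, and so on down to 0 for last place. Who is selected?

Borda scores:
  Fairview: 3·3 + 4·3 + 10·1 = 31
  Avon: 3·0 + 4·1 + 10·2 = 24
  Glendale: 3·2 + 4·0 + 10·3 = 36
  Irvine: 3·1 + 4·2 + 10·0 = 11
Glendale has the highest total.

Glendale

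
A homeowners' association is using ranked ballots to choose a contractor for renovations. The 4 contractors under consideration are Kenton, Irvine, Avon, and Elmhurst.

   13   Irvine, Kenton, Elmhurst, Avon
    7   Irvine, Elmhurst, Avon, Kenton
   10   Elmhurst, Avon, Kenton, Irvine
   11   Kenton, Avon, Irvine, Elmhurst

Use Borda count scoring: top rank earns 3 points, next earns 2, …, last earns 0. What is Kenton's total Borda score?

Borda scores:
  Kenton: 13·2 + 7·0 + 10·1 + 11·3 = 69
  Irvine: 13·3 + 7·3 + 10·0 + 11·1 = 71
  Avon: 13·0 + 7·1 + 10·2 + 11·2 = 49
  Elmhurst: 13·1 + 7·2 + 10·3 + 11·0 = 57

69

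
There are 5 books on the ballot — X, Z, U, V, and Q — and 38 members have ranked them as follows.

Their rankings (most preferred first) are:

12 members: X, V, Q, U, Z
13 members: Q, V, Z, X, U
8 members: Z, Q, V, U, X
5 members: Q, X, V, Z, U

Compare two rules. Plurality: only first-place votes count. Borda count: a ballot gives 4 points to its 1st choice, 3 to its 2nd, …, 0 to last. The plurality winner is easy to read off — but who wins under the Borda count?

Plurality first-place counts: X 12, Z 8, U 0, V 0, Q 18 → Q.
Borda totals: X 76, Z 63, U 20, V 101, Q 120 → Q.

Q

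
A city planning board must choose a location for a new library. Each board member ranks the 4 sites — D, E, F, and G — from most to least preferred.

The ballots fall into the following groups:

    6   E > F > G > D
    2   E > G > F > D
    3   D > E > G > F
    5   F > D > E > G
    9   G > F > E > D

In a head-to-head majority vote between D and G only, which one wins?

Ballots ranking D above G: 3+5 = 8.
Ballots ranking G above D: 6+2+9 = 17.
G wins the head-to-head, 17–8.

G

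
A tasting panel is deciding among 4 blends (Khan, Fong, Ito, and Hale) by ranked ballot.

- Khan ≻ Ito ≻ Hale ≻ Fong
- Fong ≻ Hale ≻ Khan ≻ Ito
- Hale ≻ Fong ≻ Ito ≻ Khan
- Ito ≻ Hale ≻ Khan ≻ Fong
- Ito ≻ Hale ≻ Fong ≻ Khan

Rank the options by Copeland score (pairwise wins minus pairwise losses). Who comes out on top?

Pairwise results:
  Khan vs Fong: Fong wins 3–2.
  Khan vs Ito: Ito wins 3–2.
  Khan vs Hale: Hale wins 4–1.
  Fong vs Ito: Ito wins 3–2.
  Fong vs Hale: Hale wins 4–1.
  Ito vs Hale: Ito wins 3–2.
Copeland scores (wins − losses):
  Khan: 0 − 3 = -3
  Fong: 1 − 2 = -1
  Ito: 3 − 0 = 3
  Hale: 2 − 1 = 1
Ito has the best Copeland score.

Ito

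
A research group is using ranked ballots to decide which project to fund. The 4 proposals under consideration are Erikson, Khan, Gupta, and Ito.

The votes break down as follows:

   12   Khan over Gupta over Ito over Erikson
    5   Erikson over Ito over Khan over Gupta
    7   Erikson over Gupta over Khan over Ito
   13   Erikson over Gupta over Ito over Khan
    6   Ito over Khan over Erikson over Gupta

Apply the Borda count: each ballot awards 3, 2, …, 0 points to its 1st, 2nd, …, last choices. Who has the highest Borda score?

Erikson

Borda scores:
  Erikson: 12·0 + 5·3 + 7·3 + 13·3 + 6·1 = 81
  Khan: 12·3 + 5·1 + 7·1 + 13·0 + 6·2 = 60
  Gupta: 12·2 + 5·0 + 7·2 + 13·2 + 6·0 = 64
  Ito: 12·1 + 5·2 + 7·0 + 13·1 + 6·3 = 53
Erikson has the highest total.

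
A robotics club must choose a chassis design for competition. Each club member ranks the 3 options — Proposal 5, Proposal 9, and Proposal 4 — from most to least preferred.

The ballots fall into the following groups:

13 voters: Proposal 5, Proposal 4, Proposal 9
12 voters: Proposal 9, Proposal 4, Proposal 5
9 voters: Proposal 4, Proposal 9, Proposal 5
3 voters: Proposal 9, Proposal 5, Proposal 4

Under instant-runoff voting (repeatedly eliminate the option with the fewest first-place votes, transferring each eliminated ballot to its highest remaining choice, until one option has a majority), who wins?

Round 1: Proposal 9 15, Proposal 5 13, Proposal 4 9. Proposal 4 has the fewest and is eliminated.
Round 2: Proposal 9 24, Proposal 5 13. Proposal 9 has a majority.

Proposal 9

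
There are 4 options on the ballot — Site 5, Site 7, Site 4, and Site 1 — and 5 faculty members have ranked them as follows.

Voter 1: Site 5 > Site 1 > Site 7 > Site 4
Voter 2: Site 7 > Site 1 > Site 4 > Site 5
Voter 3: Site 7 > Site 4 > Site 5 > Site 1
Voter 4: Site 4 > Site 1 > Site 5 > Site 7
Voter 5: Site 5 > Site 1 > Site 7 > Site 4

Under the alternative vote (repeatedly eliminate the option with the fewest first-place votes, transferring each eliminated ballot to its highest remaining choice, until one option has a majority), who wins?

Site 5

Round 1: Site 5 2, Site 7 2, Site 4 1, Site 1 0. Site 1 has the fewest and is eliminated.
Round 2: Site 5 2, Site 7 2, Site 4 1. Site 4 has the fewest and is eliminated.
Round 3: Site 5 3, Site 7 2. Site 5 has a majority.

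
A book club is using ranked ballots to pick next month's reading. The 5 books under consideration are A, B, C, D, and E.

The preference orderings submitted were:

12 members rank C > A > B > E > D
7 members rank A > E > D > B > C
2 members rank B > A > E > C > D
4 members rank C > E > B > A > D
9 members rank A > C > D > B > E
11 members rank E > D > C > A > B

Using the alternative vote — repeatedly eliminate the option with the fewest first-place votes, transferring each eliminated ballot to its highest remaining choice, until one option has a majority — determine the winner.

Round 1: A 16, C 16, E 11, B 2, D 0. D has the fewest and is eliminated.
Round 2: A 16, C 16, E 11, B 2. B has the fewest and is eliminated.
Round 3: A 18, C 16, E 11. E has the fewest and is eliminated.
Round 4: C 27, A 18. C has a majority.

C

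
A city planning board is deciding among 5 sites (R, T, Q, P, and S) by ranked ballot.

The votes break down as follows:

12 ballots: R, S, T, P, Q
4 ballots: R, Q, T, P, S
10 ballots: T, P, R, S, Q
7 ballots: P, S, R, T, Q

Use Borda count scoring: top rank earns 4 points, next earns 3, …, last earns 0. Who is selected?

Borda scores:
  R: 12·4 + 4·4 + 10·2 + 7·2 = 98
  T: 12·2 + 4·2 + 10·4 + 7·1 = 79
  Q: 12·0 + 4·3 + 10·0 + 7·0 = 12
  P: 12·1 + 4·1 + 10·3 + 7·4 = 74
  S: 12·3 + 4·0 + 10·1 + 7·3 = 67
R has the highest total.

R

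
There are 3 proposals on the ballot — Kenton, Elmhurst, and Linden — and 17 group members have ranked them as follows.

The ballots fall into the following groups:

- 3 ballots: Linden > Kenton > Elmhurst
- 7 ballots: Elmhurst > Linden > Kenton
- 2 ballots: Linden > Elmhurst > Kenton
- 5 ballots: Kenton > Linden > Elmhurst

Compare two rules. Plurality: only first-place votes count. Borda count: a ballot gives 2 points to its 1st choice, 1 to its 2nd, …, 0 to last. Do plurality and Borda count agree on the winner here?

No

Plurality first-place counts: Kenton 5, Elmhurst 7, Linden 5 → Elmhurst.
Borda totals: Kenton 13, Elmhurst 16, Linden 22 → Linden.
The two rules disagree: plurality picks Elmhurst, Borda picks Linden.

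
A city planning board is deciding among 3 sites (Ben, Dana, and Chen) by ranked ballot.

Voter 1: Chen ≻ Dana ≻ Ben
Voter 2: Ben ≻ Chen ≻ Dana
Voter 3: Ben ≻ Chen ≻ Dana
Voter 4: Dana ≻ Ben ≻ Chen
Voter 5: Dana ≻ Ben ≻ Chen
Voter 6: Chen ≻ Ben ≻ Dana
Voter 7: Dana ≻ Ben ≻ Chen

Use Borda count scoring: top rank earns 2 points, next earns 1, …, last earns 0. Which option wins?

Ben

Borda scores:
  Ben: 0 + 2 + 2 + 1 + 1 + 1 + 1 = 8
  Dana: 1 + 0 + 0 + 2 + 2 + 0 + 2 = 7
  Chen: 2 + 1 + 1 + 0 + 0 + 2 + 0 = 6
Ben has the highest total.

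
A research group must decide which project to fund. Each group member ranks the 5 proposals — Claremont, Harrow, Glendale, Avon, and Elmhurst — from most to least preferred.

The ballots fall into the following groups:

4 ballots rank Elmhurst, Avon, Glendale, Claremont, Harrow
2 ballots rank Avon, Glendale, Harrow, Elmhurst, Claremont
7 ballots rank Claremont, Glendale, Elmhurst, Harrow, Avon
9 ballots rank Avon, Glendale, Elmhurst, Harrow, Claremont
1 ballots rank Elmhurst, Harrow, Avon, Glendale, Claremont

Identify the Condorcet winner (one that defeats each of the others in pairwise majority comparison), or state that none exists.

None — there is no Condorcet winner

Head-to-head results (23 voters total):
Claremont vs Harrow: Harrow wins 12–11.
Claremont vs Glendale: Glendale wins 16–7.
Claremont vs Avon: Avon wins 16–7.
Claremont vs Elmhurst: Elmhurst wins 16–7.
Harrow vs Glendale: Glendale wins 22–1.
Harrow vs Avon: Avon wins 15–8.
Harrow vs Elmhurst: Elmhurst wins 21–2.
Glendale vs Avon: Avon wins 16–7.
Glendale vs Elmhurst: Glendale wins 18–5.
Avon vs Elmhurst: Elmhurst wins 12–11.
No candidate beats all others: Glendale beats Elmhurst beats Avon beats Glendale, a majority cycle.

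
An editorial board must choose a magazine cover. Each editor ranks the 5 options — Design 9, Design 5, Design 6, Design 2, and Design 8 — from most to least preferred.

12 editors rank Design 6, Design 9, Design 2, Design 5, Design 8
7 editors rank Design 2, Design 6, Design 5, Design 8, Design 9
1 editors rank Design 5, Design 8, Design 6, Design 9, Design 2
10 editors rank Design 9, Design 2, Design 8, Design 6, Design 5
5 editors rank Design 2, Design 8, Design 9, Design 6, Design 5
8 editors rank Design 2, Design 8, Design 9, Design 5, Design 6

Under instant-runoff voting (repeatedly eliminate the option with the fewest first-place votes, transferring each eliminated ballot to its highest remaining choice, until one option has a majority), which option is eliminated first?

Design 8

Round 1: Design 2 20, Design 6 12, Design 9 10, Design 5 1, Design 8 0. Design 8 has the fewest and is eliminated.
Round 2: Design 2 20, Design 6 12, Design 9 10, Design 5 1. Design 5 has the fewest and is eliminated.
Round 3: Design 2 20, Design 6 13, Design 9 10. Design 9 has the fewest and is eliminated.
Round 4: Design 2 30, Design 6 13. Design 2 has a majority.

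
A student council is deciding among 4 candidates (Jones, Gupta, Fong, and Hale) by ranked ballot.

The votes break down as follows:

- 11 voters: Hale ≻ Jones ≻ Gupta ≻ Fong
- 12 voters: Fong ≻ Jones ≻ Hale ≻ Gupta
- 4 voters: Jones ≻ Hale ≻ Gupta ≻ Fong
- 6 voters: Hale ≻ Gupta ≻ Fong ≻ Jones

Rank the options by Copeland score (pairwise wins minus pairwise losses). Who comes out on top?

Pairwise results:
  Jones vs Gupta: Jones wins 27–6.
  Jones vs Fong: Fong wins 18–15.
  Jones vs Hale: Hale wins 17–16.
  Gupta vs Fong: Gupta wins 21–12.
  Gupta vs Hale: Hale wins 33–0.
  Fong vs Hale: Hale wins 21–12.
Copeland scores (wins − losses):
  Jones: 1 − 2 = -1
  Gupta: 1 − 2 = -1
  Fong: 1 − 2 = -1
  Hale: 3 − 0 = 3
Hale has the best Copeland score.

Hale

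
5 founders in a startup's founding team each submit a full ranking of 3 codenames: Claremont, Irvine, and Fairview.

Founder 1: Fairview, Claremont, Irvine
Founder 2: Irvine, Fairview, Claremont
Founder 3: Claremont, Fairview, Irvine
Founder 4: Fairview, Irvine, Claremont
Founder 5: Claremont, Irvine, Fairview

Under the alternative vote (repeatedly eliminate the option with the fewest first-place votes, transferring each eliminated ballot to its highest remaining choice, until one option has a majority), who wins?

Round 1: Claremont 2, Fairview 2, Irvine 1. Irvine has the fewest and is eliminated.
Round 2: Fairview 3, Claremont 2. Fairview has a majority.

Fairview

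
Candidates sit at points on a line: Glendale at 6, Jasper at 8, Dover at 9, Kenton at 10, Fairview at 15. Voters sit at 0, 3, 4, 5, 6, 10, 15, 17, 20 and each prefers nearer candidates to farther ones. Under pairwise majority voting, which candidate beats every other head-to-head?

With single-peaked preferences on a line, the Condorcet winner is the candidate closest to the median voter.
The median voter (position 6) is closest to Glendale at 6.
Check: Glendale vs Jasper — voters closer to Glendale: 5 of 9.

Glendale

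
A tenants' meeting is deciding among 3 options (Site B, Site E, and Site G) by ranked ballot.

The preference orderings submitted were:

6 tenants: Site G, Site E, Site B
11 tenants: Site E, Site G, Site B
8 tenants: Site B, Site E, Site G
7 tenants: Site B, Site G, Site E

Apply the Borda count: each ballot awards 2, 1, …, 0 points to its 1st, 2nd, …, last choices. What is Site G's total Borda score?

Borda scores:
  Site B: 6·0 + 11·0 + 8·2 + 7·2 = 30
  Site E: 6·1 + 11·2 + 8·1 + 7·0 = 36
  Site G: 6·2 + 11·1 + 8·0 + 7·1 = 30

30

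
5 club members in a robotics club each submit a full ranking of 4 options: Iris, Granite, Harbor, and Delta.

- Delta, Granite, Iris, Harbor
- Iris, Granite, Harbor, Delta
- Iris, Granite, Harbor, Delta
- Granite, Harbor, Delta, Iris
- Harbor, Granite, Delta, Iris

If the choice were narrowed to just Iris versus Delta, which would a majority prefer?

Delta

Ballots ranking Iris above Delta: 2.
Ballots ranking Delta above Iris: 3.
Delta wins the head-to-head, 3–2.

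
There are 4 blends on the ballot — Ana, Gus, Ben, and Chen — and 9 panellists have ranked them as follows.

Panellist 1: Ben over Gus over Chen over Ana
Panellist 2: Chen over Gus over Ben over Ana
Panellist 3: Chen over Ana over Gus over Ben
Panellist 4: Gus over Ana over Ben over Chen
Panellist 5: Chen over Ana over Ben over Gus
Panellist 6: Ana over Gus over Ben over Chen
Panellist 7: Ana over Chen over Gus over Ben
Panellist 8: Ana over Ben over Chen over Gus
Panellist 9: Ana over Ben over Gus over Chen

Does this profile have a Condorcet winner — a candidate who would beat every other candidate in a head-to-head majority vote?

Head-to-head results (9 voters total):
Ana vs Gus: Ana wins 6–3.
Ana vs Ben: Ana wins 7–2.
Ana vs Chen: Ana wins 5–4.
Gus vs Ben: Gus wins 5–4.
Gus vs Chen: Chen wins 5–4.
Ben vs Chen: Ben wins 5–4.
Ana beats each rival — Gus (6–3), Ben (7–2), Chen (5–4) — so Ana is the Condorcet winner.

Yes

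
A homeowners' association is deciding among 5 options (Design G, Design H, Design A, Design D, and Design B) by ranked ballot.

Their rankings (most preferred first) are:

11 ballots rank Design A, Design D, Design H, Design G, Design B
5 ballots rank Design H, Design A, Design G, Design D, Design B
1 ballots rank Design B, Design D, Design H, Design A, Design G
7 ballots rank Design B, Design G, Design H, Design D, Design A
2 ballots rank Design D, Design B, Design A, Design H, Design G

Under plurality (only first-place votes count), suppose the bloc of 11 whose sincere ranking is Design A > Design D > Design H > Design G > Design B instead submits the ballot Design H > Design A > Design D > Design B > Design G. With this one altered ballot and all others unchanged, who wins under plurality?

Design H

First-place totals with the altered ballot: Design G 0, Design H 16, Design A 0, Design D 2, Design B 8.
The switch changes the winner from Design A to Design H.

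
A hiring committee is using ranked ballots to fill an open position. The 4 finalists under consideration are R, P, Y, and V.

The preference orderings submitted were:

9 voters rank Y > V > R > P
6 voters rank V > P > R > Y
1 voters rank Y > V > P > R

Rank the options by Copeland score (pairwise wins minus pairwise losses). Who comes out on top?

Pairwise results:
  R vs P: R wins 9–7.
  R vs Y: Y wins 10–6.
  R vs V: V wins 16–0.
  P vs Y: Y wins 10–6.
  P vs V: V wins 16–0.
  Y vs V: Y wins 10–6.
Copeland scores (wins − losses):
  R: 1 − 2 = -1
  P: 0 − 3 = -3
  Y: 3 − 0 = 3
  V: 2 − 1 = 1
Y has the best Copeland score.

Y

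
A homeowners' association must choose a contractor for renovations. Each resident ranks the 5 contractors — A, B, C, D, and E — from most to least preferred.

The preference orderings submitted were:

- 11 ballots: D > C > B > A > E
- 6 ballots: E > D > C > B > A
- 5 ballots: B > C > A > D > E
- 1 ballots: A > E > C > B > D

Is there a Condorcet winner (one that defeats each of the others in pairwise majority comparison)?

Yes

Head-to-head results (23 voters total):
A vs B: B wins 22–1.
A vs C: C wins 22–1.
A vs D: D wins 17–6.
A vs E: A wins 17–6.
B vs C: C wins 18–5.
B vs D: D wins 17–6.
B vs E: B wins 16–7.
C vs D: D wins 17–6.
C vs E: C wins 16–7.
D vs E: D wins 16–7.
D beats each rival — A (17–6), B (17–6), C (17–6), E (16–7) — so D is the Condorcet winner.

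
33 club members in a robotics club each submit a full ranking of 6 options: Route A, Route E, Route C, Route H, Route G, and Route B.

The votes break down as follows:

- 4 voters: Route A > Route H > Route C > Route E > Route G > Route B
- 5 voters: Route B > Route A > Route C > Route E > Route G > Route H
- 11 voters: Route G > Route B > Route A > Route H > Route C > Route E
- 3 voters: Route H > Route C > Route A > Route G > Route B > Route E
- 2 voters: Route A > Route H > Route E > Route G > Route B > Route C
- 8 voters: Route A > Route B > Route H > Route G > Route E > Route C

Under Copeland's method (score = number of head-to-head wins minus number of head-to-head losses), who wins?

Route A

Pairwise results:
  Route A vs Route E: Route A wins 33–0.
  Route A vs Route C: Route A wins 30–3.
  Route A vs Route H: Route A wins 30–3.
  Route A vs Route G: Route A wins 22–11.
  Route A vs Route B: Route A wins 17–16.
  Route E vs Route C: Route C wins 23–10.
  Route E vs Route H: Route H wins 28–5.
  Route E vs Route G: Route G wins 22–11.
  Route E vs Route B: Route B wins 27–6.
  Route C vs Route H: Route H wins 28–5.
  Route C vs Route G: Route G wins 21–12.
  Route C vs Route B: Route B wins 26–7.
  Route H vs Route G: Route H wins 17–16.
  Route H vs Route B: Route B wins 24–9.
  Route G vs Route B: Route G wins 20–13.
Copeland scores (wins − losses):
  Route A: 5 − 0 = 5
  Route E: 0 − 5 = -5
  Route C: 1 − 4 = -3
  Route H: 3 − 2 = 1
  Route G: 3 − 2 = 1
  Route B: 3 − 2 = 1
Route A has the best Copeland score.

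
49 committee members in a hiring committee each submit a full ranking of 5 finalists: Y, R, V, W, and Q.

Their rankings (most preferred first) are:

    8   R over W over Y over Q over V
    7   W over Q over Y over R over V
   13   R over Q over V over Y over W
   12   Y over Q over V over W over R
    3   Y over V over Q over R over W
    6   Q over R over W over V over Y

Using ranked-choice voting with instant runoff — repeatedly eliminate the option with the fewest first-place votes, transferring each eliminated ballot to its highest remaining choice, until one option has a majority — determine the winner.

R

Round 1: R 21, Y 15, W 7, Q 6, V 0. V has the fewest and is eliminated.
Round 2: R 21, Y 15, W 7, Q 6. Q has the fewest and is eliminated.
Round 3: R 27, Y 15, W 7. R has a majority.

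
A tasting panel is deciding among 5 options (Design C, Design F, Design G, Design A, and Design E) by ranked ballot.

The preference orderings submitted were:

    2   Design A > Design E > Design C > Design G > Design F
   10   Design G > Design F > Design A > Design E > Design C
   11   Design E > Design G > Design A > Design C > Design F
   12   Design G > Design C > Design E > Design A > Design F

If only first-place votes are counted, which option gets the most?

First-place vote totals:
  Design C: 0
  Design F: 0
  Design G: 22
  Design A: 2
  Design E: 11
Design G has the most first-place votes.

Design G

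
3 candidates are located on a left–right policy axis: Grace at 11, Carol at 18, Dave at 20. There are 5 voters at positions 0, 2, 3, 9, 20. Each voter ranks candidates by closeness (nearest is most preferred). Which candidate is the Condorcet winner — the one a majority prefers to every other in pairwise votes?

Grace

With single-peaked preferences on a line, the Condorcet winner is the candidate closest to the median voter.
The median voter (position 3) is closest to Grace at 11.
Check: Grace vs Dave — voters closer to Grace: 4 of 5.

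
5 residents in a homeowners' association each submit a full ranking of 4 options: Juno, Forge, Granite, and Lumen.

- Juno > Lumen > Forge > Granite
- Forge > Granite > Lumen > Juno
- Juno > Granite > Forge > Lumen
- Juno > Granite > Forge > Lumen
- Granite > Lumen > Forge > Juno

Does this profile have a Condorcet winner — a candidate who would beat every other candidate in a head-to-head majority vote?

Yes

Head-to-head results (5 voters total):
Juno vs Forge: Juno wins 3–2.
Juno vs Granite: Juno wins 3–2.
Juno vs Lumen: Juno wins 3–2.
Forge vs Granite: Granite wins 3–2.
Forge vs Lumen: Forge wins 3–2.
Granite vs Lumen: Granite wins 4–1.
Juno beats each rival — Forge (3–2), Granite (3–2), Lumen (3–2) — so Juno is the Condorcet winner.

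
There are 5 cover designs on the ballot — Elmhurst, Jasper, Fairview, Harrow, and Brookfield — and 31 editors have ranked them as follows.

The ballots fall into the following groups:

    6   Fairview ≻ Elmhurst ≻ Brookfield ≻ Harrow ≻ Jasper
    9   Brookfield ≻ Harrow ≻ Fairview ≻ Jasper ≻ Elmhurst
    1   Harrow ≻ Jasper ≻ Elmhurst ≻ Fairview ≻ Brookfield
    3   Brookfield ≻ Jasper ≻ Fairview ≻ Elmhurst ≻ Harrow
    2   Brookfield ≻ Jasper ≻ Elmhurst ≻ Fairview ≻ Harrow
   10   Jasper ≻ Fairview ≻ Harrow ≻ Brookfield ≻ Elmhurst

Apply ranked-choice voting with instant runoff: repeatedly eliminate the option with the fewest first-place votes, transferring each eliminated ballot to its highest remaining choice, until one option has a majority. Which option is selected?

Round 1: Brookfield 14, Jasper 10, Fairview 6, Harrow 1, Elmhurst 0. Elmhurst has the fewest and is eliminated.
Round 2: Brookfield 14, Jasper 10, Fairview 6, Harrow 1. Harrow has the fewest and is eliminated.
Round 3: Brookfield 14, Jasper 11, Fairview 6. Fairview has the fewest and is eliminated.
Round 4: Brookfield 20, Jasper 11. Brookfield has a majority.

Brookfield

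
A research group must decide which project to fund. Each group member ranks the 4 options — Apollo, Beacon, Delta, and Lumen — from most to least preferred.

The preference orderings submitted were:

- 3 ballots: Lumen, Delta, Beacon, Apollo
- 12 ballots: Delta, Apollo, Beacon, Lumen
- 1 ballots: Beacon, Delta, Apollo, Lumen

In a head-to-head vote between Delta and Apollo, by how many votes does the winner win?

Ballots ranking Delta above Apollo: 3+12+1 = 16.
Ballots ranking Apollo above Delta: 0.
Delta wins 16–0, a margin of 16.

16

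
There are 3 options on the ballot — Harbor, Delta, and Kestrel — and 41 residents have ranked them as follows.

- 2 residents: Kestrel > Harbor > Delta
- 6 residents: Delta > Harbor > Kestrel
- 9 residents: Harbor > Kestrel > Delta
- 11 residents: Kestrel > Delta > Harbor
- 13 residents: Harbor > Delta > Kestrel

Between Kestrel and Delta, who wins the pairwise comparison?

Ballots ranking Kestrel above Delta: 2+9+11 = 22.
Ballots ranking Delta above Kestrel: 6+13 = 19.
Kestrel wins the head-to-head, 22–19.

Kestrel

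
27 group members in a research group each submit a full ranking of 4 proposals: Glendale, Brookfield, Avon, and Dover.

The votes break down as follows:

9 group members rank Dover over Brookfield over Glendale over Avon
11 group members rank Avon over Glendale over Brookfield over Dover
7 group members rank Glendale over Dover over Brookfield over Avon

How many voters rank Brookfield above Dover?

Ballots ranking Brookfield above Dover: 11.
Ballots ranking Dover above Brookfield: 9+7 = 16.
So 11 of 27 voters prefer Brookfield to Dover.

11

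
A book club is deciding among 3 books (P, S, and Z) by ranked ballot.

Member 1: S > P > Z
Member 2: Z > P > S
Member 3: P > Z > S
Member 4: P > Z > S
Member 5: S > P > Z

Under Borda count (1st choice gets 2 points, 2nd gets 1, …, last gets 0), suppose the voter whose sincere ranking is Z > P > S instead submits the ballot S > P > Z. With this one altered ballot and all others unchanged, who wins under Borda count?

Borda totals with the altered ballot: P 7, S 6, Z 2.
The winner is unchanged: still P.

P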